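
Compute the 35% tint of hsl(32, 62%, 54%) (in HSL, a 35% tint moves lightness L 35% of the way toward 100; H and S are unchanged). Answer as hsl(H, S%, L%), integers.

hsl(32, 62%, 70%)

L moves 35% from 54 toward 100: 54 + 16.1 = 70.1 → 70.
H and S are unchanged.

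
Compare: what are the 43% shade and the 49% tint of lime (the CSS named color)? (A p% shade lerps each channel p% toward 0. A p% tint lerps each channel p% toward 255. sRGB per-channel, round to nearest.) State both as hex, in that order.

#009100, #7DFF7D

CSS lime is rgb(0, 255, 0).
43% shade:
  R: 0 + 0 = 0 → 0
  G: 255 + 0.43×(0−255) = 255 − 109.65 = 145.35 → 145
  B: 0 + 0 = 0 → 0
  → #009100
49% tint:
  R: 0 + 0.49×(255−0) = 0 + 124.95 = 124.95 → 125
  G: 255 + 0.49×(255−255) = 255 + 0 = 255 → 255
  B: 0 + 0.49×(255−0) = 0 + 124.95 = 124.95 → 125
  → #7DFF7D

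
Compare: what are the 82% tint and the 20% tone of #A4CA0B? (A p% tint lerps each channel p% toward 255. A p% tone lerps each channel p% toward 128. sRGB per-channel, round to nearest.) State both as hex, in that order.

#EFF5D3, #9DBB22

#A4CA0B is rgb(164, 202, 11).
82% tint:
  R: 164 + 0.82×(255−164) = 164 + 74.62 = 238.62 → 239
  G: 202 + 0.82×(255−202) = 202 + 43.46 = 245.46 → 245
  B: 11 + 0.82×(255−11) = 11 + 200.08 = 211.08 → 211
  → #EFF5D3
20% tone:
  R: 164 + 0.2×(128−164) = 164 − 7.2 = 156.8 → 157
  G: 202 − 14.8 = 187.2 → 187
  B: 11 + 0.2×(128−11) = 11 + 23.4 = 34.4 → 34
  → #9DBB22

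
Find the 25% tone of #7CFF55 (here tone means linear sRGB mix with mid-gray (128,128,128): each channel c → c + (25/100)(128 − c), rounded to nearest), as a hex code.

#7DDF60

#7CFF55 is rgb(124, 255, 85).
Per channel, c → c + 0.25(128 − c):
  R: 124 + 0.25×(128−124) = 124 + 1 = 125 → 125
  G: 255 + 0.25×(128−255) = 255 − 31.75 = 223.25 → 223
  B: 85 + 0.25×(128−85) = 85 + 10.75 = 95.75 → 96
rgb(125, 223, 96) = #7DDF60.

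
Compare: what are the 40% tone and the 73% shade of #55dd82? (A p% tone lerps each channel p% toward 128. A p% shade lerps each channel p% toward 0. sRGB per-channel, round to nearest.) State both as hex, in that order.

#66b881, #173c23

#55dd82 is rgb(85, 221, 130).
40% tone:
  R: 85 + 0.4×(128−85) = 85 + 17.2 = 102.2 → 102
  G: 221 − 37.2 = 183.8 → 184
  B: 130 + 0.4×(128−130) = 130 − 0.8 = 129.2 → 129
  → #66b881
73% shade:
  R: 85 − 62.05 = 22.95 → 23
  G: 221 − 161.33 = 59.67 → 60
  B: 130 − 94.9 = 35.1 → 35
  → #173c23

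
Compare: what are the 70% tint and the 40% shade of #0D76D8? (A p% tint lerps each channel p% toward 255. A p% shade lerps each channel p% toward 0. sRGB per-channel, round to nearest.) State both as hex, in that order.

#B6D6F3, #084782

#0D76D8 is rgb(13, 118, 216).
70% tint:
  R: 13 + 0.7×(255−13) = 13 + 169.4 = 182.4 → 182
  G: 118 + 95.9 = 213.9 → 214
  B: 216 + 0.7×(255−216) = 216 + 27.3 = 243.3 → 243
  → #B6D6F3
40% shade:
  R: 13 − 5.2 = 7.8 → 8
  G: 118 − 47.2 = 70.8 → 71
  B: 216 − 86.4 = 129.6 → 130
  → #084782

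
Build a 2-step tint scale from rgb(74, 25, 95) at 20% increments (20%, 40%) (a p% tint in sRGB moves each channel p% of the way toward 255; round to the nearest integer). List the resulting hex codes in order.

20%: (74 + 36.2 = 110.2→110, 25 + 46 = 71→71, 95 + 32 = 127→127) → #6e477f
40%: (74 + 72.4 = 146.4→146, 25 + 92 = 117→117, 95 + 64 = 159→159) → #92759f

#6e477f, #92759f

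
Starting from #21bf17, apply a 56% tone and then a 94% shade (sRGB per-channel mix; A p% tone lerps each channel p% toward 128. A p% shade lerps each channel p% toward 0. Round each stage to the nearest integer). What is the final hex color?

#21bf17 is rgb(33, 191, 23).
Lerp each channel 56% toward 128:
  R: 33 + 53.2 = 86.2 → 86
  G: 191 − 35.28 = 155.72 → 156
  B: 23 + 0.56×(128−23) = 23 + 58.8 = 81.8 → 82
After the tone: rgb(86, 156, 82) = #569c52.
Lerp each channel 94% toward 0:
  R: 86 − 80.84 = 5.16 → 5
  G: 156 + 0.94×(0−156) = 156 − 146.64 = 9.36 → 9
  B: 82 − 77.08 = 4.92 → 5
rgb(5, 9, 5) = #050905.

#050905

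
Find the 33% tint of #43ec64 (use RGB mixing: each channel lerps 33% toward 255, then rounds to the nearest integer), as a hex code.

#43ec64 is rgb(67, 236, 100).
Per channel, c → c + 0.33(255 − c):
  R: 67 + 62.04 = 129.04 → 129
  G: 236 + 6.27 = 242.27 → 242
  B: 100 + 51.15 = 151.15 → 151
rgb(129, 242, 151) = #81f297.

#81f297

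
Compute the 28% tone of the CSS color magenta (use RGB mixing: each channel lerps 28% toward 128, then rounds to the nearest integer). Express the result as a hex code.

#db24db

CSS magenta is rgb(255, 0, 255).
Lerp each channel 28% toward 128:
  R: 255 − 35.56 = 219.44 → 219
  G: 0 + 35.84 = 35.84 → 36
  B: 255 − 35.56 = 219.44 → 219
rgb(219, 36, 219) = #db24db.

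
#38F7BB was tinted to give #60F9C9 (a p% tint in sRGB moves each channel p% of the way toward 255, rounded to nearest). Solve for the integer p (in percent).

#38F7BB is rgb(56, 247, 187); #60F9C9 is rgb(96, 249, 201).
On the R channel (widest range): 96 ≈ 56 + (p/100)(255 − 56), so p ≈ 100×(96 − 56)/(255 − 56) = 4000/199 = 20.10.
p = 20 reproduces all three channels after rounding.

20%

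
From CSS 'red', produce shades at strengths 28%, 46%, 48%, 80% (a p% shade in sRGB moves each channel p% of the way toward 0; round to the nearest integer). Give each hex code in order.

CSS red is rgb(255, 0, 0).
28%: (255 − 71.4 = 183.6→184, 0→0, 0→0) → #b80000
46%: (255 − 117.3 = 137.7→138, 0→0, 0→0) → #8a0000
48%: (255 − 122.4 = 132.6→133, 0→0, 0→0) → #850000
80%: (255 − 204 = 51→51, 0→0, 0→0) → #330000

#b80000, #8a0000, #850000, #330000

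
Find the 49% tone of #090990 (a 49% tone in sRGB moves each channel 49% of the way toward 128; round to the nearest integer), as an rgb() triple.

#090990 is rgb(9, 9, 144).
Per channel, c → c + 0.49(128 − c):
  R: 9 + 58.31 = 67.31 → 67
  G: 9 + 0.49×(128−9) = 9 + 58.31 = 67.31 → 67
  B: 144 + 0.49×(128−144) = 144 − 7.84 = 136.16 → 136

rgb(67, 67, 136)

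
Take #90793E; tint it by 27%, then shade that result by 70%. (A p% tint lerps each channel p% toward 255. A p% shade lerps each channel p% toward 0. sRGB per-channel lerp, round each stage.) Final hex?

#342F22

#90793E is rgb(144, 121, 62).
Per channel, c → c + 0.27(255 − c):
  R: 144 + 0.27×(255−144) = 144 + 29.97 = 173.97 → 174
  G: 121 + 0.27×(255−121) = 121 + 36.18 = 157.18 → 157
  B: 62 + 52.11 = 114.11 → 114
After the tint: rgb(174, 157, 114) = #AE9D72.
Per channel, c → c + 0.7(0 − c):
  R: 174 + 0.7×(0−174) = 174 − 121.8 = 52.2 → 52
  G: 157 + 0.7×(0−157) = 157 − 109.9 = 47.1 → 47
  B: 114 − 79.8 = 34.2 → 34
rgb(52, 47, 34) = #342F22.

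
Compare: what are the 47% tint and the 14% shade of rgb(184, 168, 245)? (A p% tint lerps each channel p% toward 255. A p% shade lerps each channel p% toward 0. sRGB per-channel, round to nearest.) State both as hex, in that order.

#D9D1FA, #9E90D3

47% tint:
  R: 184 + 0.47×(255−184) = 184 + 33.37 = 217.37 → 217
  G: 168 + 40.89 = 208.89 → 209
  B: 245 + 4.7 = 249.7 → 250
  → #D9D1FA
14% shade:
  R: 184 + 0.14×(0−184) = 184 − 25.76 = 158.24 → 158
  G: 168 − 23.52 = 144.48 → 144
  B: 245 + 0.14×(0−245) = 245 − 34.3 = 210.7 → 211
  → #9E90D3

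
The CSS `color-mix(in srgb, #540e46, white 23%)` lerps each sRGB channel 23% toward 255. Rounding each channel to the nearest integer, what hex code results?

#7b4571

#540e46 is rgb(84, 14, 70).
Per channel, c → c + 0.23(255 − c):
  R: 84 + 0.23×(255−84) = 84 + 39.33 = 123.33 → 123
  G: 14 + 0.23×(255−14) = 14 + 55.43 = 69.43 → 69
  B: 70 + 42.55 = 112.55 → 113
rgb(123, 69, 113) = #7b4571.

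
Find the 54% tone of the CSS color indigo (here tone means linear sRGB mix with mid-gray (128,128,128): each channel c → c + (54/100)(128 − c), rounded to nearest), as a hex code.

#684581

CSS indigo is rgb(75, 0, 130).
A 54% tone moves each channel 54% toward 128:
  R: 75 + 0.54×(128−75) = 75 + 28.62 = 103.62 → 104
  G: 0 + 0.54×(128−0) = 0 + 69.12 = 69.12 → 69
  B: 130 − 1.08 = 128.92 → 129
rgb(104, 69, 129) = #684581.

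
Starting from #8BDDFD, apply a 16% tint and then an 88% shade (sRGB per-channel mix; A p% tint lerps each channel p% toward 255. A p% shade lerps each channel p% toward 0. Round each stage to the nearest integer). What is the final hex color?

#8BDDFD is rgb(139, 221, 253).
Per channel, c → c + 0.16(255 − c):
  R: 139 + 0.16×(255−139) = 139 + 18.56 = 157.56 → 158
  G: 221 + 0.16×(255−221) = 221 + 5.44 = 226.44 → 226
  B: 253 + 0.16×(255−253) = 253 + 0.32 = 253.32 → 253
After the tint: rgb(158, 226, 253) = #9EE2FD.
Per channel, c → c + 0.88(0 − c):
  R: 158 + 0.88×(0−158) = 158 − 139.04 = 18.96 → 19
  G: 226 + 0.88×(0−226) = 226 − 198.88 = 27.12 → 27
  B: 253 − 222.64 = 30.36 → 30
rgb(19, 27, 30) = #131B1E.

#131B1E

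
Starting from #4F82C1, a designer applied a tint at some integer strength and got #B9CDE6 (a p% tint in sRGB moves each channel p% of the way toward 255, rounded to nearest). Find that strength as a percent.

60%

#4F82C1 is rgb(79, 130, 193); #B9CDE6 is rgb(185, 205, 230).
On the R channel (widest range): 185 ≈ 79 + (p/100)(255 − 79), so p ≈ 100×(185 − 79)/(255 − 79) = 10600/176 = 60.23.
p = 60 reproduces all three channels after rounding.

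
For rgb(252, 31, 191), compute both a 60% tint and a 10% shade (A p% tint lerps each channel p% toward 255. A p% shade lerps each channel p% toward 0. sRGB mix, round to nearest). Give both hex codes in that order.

60% tint:
  R: 252 + 0.6×(255−252) = 252 + 1.8 = 253.8 → 254
  G: 31 + 134.4 = 165.4 → 165
  B: 191 + 0.6×(255−191) = 191 + 38.4 = 229.4 → 229
  → #fea5e5
10% shade:
  R: 252 + 0.1×(0−252) = 252 − 25.2 = 226.8 → 227
  G: 31 + 0.1×(0−31) = 31 − 3.1 = 27.9 → 28
  B: 191 − 19.1 = 171.9 → 172
  → #e31cac

#fea5e5, #e31cac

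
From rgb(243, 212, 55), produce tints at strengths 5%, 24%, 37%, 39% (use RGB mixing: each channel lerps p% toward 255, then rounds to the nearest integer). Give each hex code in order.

#F4D641, #F6DE67, #F7E481, #F8E585

5%: (243 + 0.6 = 243.6→244, 212 + 2.15 = 214.15→214, 55 + 10 = 65→65) → #F4D641
24%: (243 + 2.88 = 245.88→246, 212 + 10.32 = 222.32→222, 55 + 48 = 103→103) → #F6DE67
37%: (243 + 4.44 = 247.44→247, 212 + 15.91 = 227.91→228, 55 + 74 = 129→129) → #F7E481
39%: (243 + 4.68 = 247.68→248, 212 + 16.77 = 228.77→229, 55 + 78 = 133→133) → #F8E585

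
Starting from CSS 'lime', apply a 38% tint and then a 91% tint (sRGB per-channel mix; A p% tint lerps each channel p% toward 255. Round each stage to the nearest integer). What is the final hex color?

CSS lime is rgb(0, 255, 0).
A 38% tint moves each channel 38% toward 255:
  R: 0 + 0.38×(255−0) = 0 + 96.9 = 96.9 → 97
  G: 255 + 0.38×(255−255) = 255 + 0 = 255 → 255
  B: 0 + 96.9 = 96.9 → 97
After the tint: rgb(97, 255, 97) = #61ff61.
Lerp each channel 91% toward 255:
  R: 97 + 0.91×(255−97) = 97 + 143.78 = 240.78 → 241
  G: 255 + 0.91×(255−255) = 255 + 0 = 255 → 255
  B: 97 + 0.91×(255−97) = 97 + 143.78 = 240.78 → 241
rgb(241, 255, 241) = #f1fff1.

#f1fff1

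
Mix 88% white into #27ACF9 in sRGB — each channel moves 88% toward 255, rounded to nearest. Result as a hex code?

#27ACF9 is rgb(39, 172, 249).
Lerp each channel 88% toward 255:
  R: 39 + 0.88×(255−39) = 39 + 190.08 = 229.08 → 229
  G: 172 + 0.88×(255−172) = 172 + 73.04 = 245.04 → 245
  B: 249 + 0.88×(255−249) = 249 + 5.28 = 254.28 → 254
rgb(229, 245, 254) = #E5F5FE.

#E5F5FE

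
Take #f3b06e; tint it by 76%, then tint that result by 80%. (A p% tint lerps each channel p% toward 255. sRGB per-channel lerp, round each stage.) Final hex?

#f3b06e is rgb(243, 176, 110).
Lerp each channel 76% toward 255:
  R: 243 + 0.76×(255−243) = 243 + 9.12 = 252.12 → 252
  G: 176 + 0.76×(255−176) = 176 + 60.04 = 236.04 → 236
  B: 110 + 110.2 = 220.2 → 220
After the tint: rgb(252, 236, 220) = #fcecdc.
An 80% tint moves each channel 80% toward 255:
  R: 252 + 2.4 = 254.4 → 254
  G: 236 + 15.2 = 251.2 → 251
  B: 220 + 0.8×(255−220) = 220 + 28 = 248 → 248
rgb(254, 251, 248) = #fefbf8.

#fefbf8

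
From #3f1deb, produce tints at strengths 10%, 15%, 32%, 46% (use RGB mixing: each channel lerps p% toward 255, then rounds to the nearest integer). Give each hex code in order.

#3f1deb is rgb(63, 29, 235).
10%: (63 + 19.2 = 82.2→82, 29 + 22.6 = 51.6→52, 235 + 2 = 237→237) → #5234ed
15%: (63 + 28.8 = 91.8→92, 29 + 33.9 = 62.9→63, 235 + 3 = 238→238) → #5c3fee
32%: (63 + 61.44 = 124.44→124, 29 + 72.32 = 101.32→101, 235 + 6.4 = 241.4→241) → #7c65f1
46%: (63 + 88.32 = 151.32→151, 29 + 103.96 = 132.96→133, 235 + 9.2 = 244.2→244) → #9785f4

#5234ed, #5c3fee, #7c65f1, #9785f4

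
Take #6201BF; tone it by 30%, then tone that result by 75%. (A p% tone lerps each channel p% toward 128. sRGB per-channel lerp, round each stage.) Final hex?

#7B6A8B

#6201BF is rgb(98, 1, 191).
Per channel, c → c + 0.3(128 − c):
  R: 98 + 0.3×(128−98) = 98 + 9 = 107 → 107
  G: 1 + 38.1 = 39.1 → 39
  B: 191 + 0.3×(128−191) = 191 − 18.9 = 172.1 → 172
After the tone: rgb(107, 39, 172) = #6B27AC.
Per channel, c → c + 0.75(128 − c):
  R: 107 + 0.75×(128−107) = 107 + 15.75 = 122.75 → 123
  G: 39 + 0.75×(128−39) = 39 + 66.75 = 105.75 → 106
  B: 172 + 0.75×(128−172) = 172 − 33 = 139 → 139
rgb(123, 106, 139) = #7B6A8B.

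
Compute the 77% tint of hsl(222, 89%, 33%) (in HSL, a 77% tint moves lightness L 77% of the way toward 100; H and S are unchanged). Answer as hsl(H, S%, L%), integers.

L moves 77% from 33 toward 100: 33 + 51.59 = 84.59 → 85.
H and S are unchanged.

hsl(222, 89%, 85%)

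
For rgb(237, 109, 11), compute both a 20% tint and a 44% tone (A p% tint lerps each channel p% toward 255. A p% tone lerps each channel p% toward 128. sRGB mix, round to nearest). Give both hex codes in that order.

20% tint:
  R: 237 + 3.6 = 240.6 → 241
  G: 109 + 0.2×(255−109) = 109 + 29.2 = 138.2 → 138
  B: 11 + 48.8 = 59.8 → 60
  → #F18A3C
44% tone:
  R: 237 − 47.96 = 189.04 → 189
  G: 109 + 0.44×(128−109) = 109 + 8.36 = 117.36 → 117
  B: 11 + 51.48 = 62.48 → 62
  → #BD753E

#F18A3C, #BD753E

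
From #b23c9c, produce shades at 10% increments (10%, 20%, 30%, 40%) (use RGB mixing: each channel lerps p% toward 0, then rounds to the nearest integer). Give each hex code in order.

#a0368c, #8e307d, #7d2a6d, #6b245e

#b23c9c is rgb(178, 60, 156).
10%: (178 − 17.8 = 160.2→160, 60 − 6 = 54→54, 156 − 15.6 = 140.4→140) → #a0368c
20%: (178 − 35.6 = 142.4→142, 60 − 12 = 48→48, 156 − 31.2 = 124.8→125) → #8e307d
30%: (178 − 53.4 = 124.6→125, 60 − 18 = 42→42, 156 − 46.8 = 109.2→109) → #7d2a6d
40%: (178 − 71.2 = 106.8→107, 60 − 24 = 36→36, 156 − 62.4 = 93.6→94) → #6b245e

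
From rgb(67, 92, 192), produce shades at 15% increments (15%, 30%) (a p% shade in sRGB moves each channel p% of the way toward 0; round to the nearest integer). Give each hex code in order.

#394EA3, #2F4086

15%: (67 − 10.05 = 56.95→57, 92 − 13.8 = 78.2→78, 192 − 28.8 = 163.2→163) → #394EA3
30%: (67 − 20.1 = 46.9→47, 92 − 27.6 = 64.4→64, 192 − 57.6 = 134.4→134) → #2F4086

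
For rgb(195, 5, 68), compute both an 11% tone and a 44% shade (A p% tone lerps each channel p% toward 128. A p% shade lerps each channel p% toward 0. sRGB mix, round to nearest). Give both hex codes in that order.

#BC134B, #6D0326

11% tone:
  R: 195 + 0.11×(128−195) = 195 − 7.37 = 187.63 → 188
  G: 5 + 13.53 = 18.53 → 19
  B: 68 + 0.11×(128−68) = 68 + 6.6 = 74.6 → 75
  → #BC134B
44% shade:
  R: 195 + 0.44×(0−195) = 195 − 85.8 = 109.2 → 109
  G: 5 − 2.2 = 2.8 → 3
  B: 68 + 0.44×(0−68) = 68 − 29.92 = 38.08 → 38
  → #6D0326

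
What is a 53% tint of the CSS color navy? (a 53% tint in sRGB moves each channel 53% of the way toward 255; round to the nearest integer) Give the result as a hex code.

CSS navy is rgb(0, 0, 128).
A 53% tint moves each channel 53% toward 255:
  R: 0 + 0.53×(255−0) = 0 + 135.15 = 135.15 → 135
  G: 0 + 135.15 = 135.15 → 135
  B: 128 + 67.31 = 195.31 → 195
rgb(135, 135, 195) = #8787C3.

#8787C3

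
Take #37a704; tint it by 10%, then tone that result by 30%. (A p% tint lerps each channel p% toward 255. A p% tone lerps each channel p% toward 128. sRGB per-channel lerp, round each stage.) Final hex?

#5ba23b

#37a704 is rgb(55, 167, 4).
A 10% tint moves each channel 10% toward 255:
  R: 55 + 0.1×(255−55) = 55 + 20 = 75 → 75
  G: 167 + 0.1×(255−167) = 167 + 8.8 = 175.8 → 176
  B: 4 + 0.1×(255−4) = 4 + 25.1 = 29.1 → 29
After the tint: rgb(75, 176, 29) = #4bb01d.
A 30% tone moves each channel 30% toward 128:
  R: 75 + 0.3×(128−75) = 75 + 15.9 = 90.9 → 91
  G: 176 − 14.4 = 161.6 → 162
  B: 29 + 0.3×(128−29) = 29 + 29.7 = 58.7 → 59
rgb(91, 162, 59) = #5ba23b.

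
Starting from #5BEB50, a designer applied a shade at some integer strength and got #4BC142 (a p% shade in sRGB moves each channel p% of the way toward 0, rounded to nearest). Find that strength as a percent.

#5BEB50 is rgb(91, 235, 80); #4BC142 is rgb(75, 193, 66).
On the G channel (widest range): 193 ≈ 235 + (p/100)(0 − 235), so p ≈ 100×(193 − 235)/(0 − 235) = -4200/-235 = 17.87.
p = 18 reproduces all three channels after rounding.

18%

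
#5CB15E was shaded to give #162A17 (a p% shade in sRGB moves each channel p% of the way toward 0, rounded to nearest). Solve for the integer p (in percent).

76%

#5CB15E is rgb(92, 177, 94); #162A17 is rgb(22, 42, 23).
On the G channel (widest range): 42 ≈ 177 + (p/100)(0 − 177), so p ≈ 100×(42 − 177)/(0 − 177) = -13500/-177 = 76.27.
p = 76 reproduces all three channels after rounding.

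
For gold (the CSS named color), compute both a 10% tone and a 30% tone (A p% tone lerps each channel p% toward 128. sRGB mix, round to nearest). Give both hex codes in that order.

CSS gold is rgb(255, 215, 0).
10% tone:
  R: 255 + 0.1×(128−255) = 255 − 12.7 = 242.3 → 242
  G: 215 + 0.1×(128−215) = 215 − 8.7 = 206.3 → 206
  B: 0 + 12.8 = 12.8 → 13
  → #f2ce0d
30% tone:
  R: 255 − 38.1 = 216.9 → 217
  G: 215 − 26.1 = 188.9 → 189
  B: 0 + 0.3×(128−0) = 0 + 38.4 = 38.4 → 38
  → #d9bd26

#f2ce0d, #d9bd26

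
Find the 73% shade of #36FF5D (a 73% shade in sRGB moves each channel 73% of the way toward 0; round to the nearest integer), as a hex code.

#0F4519

#36FF5D is rgb(54, 255, 93).
Lerp each channel 73% toward 0:
  R: 54 + 0.73×(0−54) = 54 − 39.42 = 14.58 → 15
  G: 255 + 0.73×(0−255) = 255 − 186.15 = 68.85 → 69
  B: 93 + 0.73×(0−93) = 93 − 67.89 = 25.11 → 25
rgb(15, 69, 25) = #0F4519.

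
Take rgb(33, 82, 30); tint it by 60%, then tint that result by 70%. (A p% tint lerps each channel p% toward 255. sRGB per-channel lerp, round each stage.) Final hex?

#e4eae4

A 60% tint moves each channel 60% toward 255:
  R: 33 + 0.6×(255−33) = 33 + 133.2 = 166.2 → 166
  G: 82 + 103.8 = 185.8 → 186
  B: 30 + 135 = 165 → 165
After the tint: rgb(166, 186, 165) = #a6baa5.
Per channel, c → c + 0.7(255 − c):
  R: 166 + 62.3 = 228.3 → 228
  G: 186 + 48.3 = 234.3 → 234
  B: 165 + 0.7×(255−165) = 165 + 63 = 228 → 228
rgb(228, 234, 228) = #e4eae4.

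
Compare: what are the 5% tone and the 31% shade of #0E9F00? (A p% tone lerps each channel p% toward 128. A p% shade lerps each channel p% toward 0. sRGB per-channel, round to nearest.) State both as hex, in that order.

#0E9F00 is rgb(14, 159, 0).
5% tone:
  R: 14 + 0.05×(128−14) = 14 + 5.7 = 19.7 → 20
  G: 159 + 0.05×(128−159) = 159 − 1.55 = 157.45 → 157
  B: 0 + 0.05×(128−0) = 0 + 6.4 = 6.4 → 6
  → #149D06
31% shade:
  R: 14 − 4.34 = 9.66 → 10
  G: 159 − 49.29 = 109.71 → 110
  B: 0 + 0.31×(0−0) = 0 + 0 = 0 → 0
  → #0A6E00

#149D06, #0A6E00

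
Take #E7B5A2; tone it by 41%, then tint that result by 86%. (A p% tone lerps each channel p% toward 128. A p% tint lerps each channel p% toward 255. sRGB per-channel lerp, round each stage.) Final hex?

#F6F2F0

#E7B5A2 is rgb(231, 181, 162).
Lerp each channel 41% toward 128:
  R: 231 + 0.41×(128−231) = 231 − 42.23 = 188.77 → 189
  G: 181 + 0.41×(128−181) = 181 − 21.73 = 159.27 → 159
  B: 162 − 13.94 = 148.06 → 148
After the tone: rgb(189, 159, 148) = #BD9F94.
Lerp each channel 86% toward 255:
  R: 189 + 0.86×(255−189) = 189 + 56.76 = 245.76 → 246
  G: 159 + 0.86×(255−159) = 159 + 82.56 = 241.56 → 242
  B: 148 + 92.02 = 240.02 → 240
rgb(246, 242, 240) = #F6F2F0.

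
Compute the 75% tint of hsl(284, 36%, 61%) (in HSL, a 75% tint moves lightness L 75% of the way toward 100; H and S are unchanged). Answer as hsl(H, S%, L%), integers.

hsl(284, 36%, 90%)

L moves 75% from 61 toward 100: 61 + 29.25 = 90.25 → 90.
H and S are unchanged.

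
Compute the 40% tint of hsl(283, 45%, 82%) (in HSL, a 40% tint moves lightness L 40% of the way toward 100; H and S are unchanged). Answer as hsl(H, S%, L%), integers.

hsl(283, 45%, 89%)

L moves 40% from 82 toward 100: 82 + 7.2 = 89.2 → 89.
H and S are unchanged.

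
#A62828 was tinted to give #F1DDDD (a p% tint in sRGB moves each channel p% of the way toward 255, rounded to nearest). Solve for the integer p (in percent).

84%

#A62828 is rgb(166, 40, 40); #F1DDDD is rgb(241, 221, 221).
On the G channel (widest range): 221 ≈ 40 + (p/100)(255 − 40), so p ≈ 100×(221 − 40)/(255 − 40) = 18100/215 = 84.19.
p = 84 reproduces all three channels after rounding.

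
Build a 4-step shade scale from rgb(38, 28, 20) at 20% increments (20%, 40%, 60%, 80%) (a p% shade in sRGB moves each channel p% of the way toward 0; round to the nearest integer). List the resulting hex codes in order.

20%: (38 − 7.6 = 30.4→30, 28 − 5.6 = 22.4→22, 20 − 4 = 16→16) → #1E1610
40%: (38 − 15.2 = 22.8→23, 28 − 11.2 = 16.8→17, 20 − 8 = 12→12) → #17110C
60%: (38 − 22.8 = 15.2→15, 28 − 16.8 = 11.2→11, 20 − 12 = 8→8) → #0F0B08
80%: (38 − 30.4 = 7.6→8, 28 − 22.4 = 5.6→6, 20 − 16 = 4→4) → #080604

#1E1610, #17110C, #0F0B08, #080604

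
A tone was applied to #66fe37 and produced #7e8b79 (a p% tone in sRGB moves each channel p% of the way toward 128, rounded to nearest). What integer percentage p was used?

#66fe37 is rgb(102, 254, 55); #7e8b79 is rgb(126, 139, 121).
On the G channel (widest range): 139 ≈ 254 + (p/100)(128 − 254), so p ≈ 100×(139 − 254)/(128 − 254) = -11500/-126 = 91.27.
p = 91 reproduces all three channels after rounding.

91%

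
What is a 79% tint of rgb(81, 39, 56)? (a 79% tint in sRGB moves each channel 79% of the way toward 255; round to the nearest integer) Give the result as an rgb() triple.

rgb(218, 210, 213)

A 79% tint moves each channel 79% toward 255:
  R: 81 + 137.46 = 218.46 → 218
  G: 39 + 170.64 = 209.64 → 210
  B: 56 + 157.21 = 213.21 → 213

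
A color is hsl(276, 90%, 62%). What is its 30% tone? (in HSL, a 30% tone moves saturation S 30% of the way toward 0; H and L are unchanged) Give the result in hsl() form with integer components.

S moves 30% from 90 toward 0: 90 − 27 = 63 → 63.
H and L are unchanged.

hsl(276, 63%, 62%)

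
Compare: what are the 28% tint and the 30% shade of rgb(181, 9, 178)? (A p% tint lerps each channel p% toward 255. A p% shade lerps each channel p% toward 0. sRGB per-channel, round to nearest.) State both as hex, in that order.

#CA4EC8, #7F067D

28% tint:
  R: 181 + 0.28×(255−181) = 181 + 20.72 = 201.72 → 202
  G: 9 + 0.28×(255−9) = 9 + 68.88 = 77.88 → 78
  B: 178 + 0.28×(255−178) = 178 + 21.56 = 199.56 → 200
  → #CA4EC8
30% shade:
  R: 181 − 54.3 = 126.7 → 127
  G: 9 + 0.3×(0−9) = 9 − 2.7 = 6.3 → 6
  B: 178 + 0.3×(0−178) = 178 − 53.4 = 124.6 → 125
  → #7F067D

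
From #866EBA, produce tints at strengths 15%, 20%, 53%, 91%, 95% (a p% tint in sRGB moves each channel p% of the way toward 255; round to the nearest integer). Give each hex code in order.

#9884C4, #9E8BC8, #C6BBDF, #F4F2F9, #F9F8FC

#866EBA is rgb(134, 110, 186).
15%: (134 + 18.15 = 152.15→152, 110 + 21.75 = 131.75→132, 186 + 10.35 = 196.35→196) → #9884C4
20%: (134 + 24.2 = 158.2→158, 110 + 29 = 139→139, 186 + 13.8 = 199.8→200) → #9E8BC8
53%: (134 + 64.13 = 198.13→198, 110 + 76.85 = 186.85→187, 186 + 36.57 = 222.57→223) → #C6BBDF
91%: (134 + 110.11 = 244.11→244, 110 + 131.95 = 241.95→242, 186 + 62.79 = 248.79→249) → #F4F2F9
95%: (134 + 114.95 = 248.95→249, 110 + 137.75 = 247.75→248, 186 + 65.55 = 251.55→252) → #F9F8FC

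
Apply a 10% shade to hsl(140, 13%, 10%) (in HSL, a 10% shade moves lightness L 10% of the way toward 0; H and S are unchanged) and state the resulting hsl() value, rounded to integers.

hsl(140, 13%, 9%)

L moves 10% from 10 toward 0: 10 − 1 = 9 → 9.
H and S are unchanged.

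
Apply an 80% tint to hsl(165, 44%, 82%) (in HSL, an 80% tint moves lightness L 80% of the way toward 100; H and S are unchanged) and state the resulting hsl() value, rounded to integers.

L moves 80% from 82 toward 100: 82 + 14.4 = 96.4 → 96.
H and S are unchanged.

hsl(165, 44%, 96%)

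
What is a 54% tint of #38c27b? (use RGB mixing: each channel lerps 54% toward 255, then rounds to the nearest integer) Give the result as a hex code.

#a3e3c2

#38c27b is rgb(56, 194, 123).
Per channel, c → c + 0.54(255 − c):
  R: 56 + 0.54×(255−56) = 56 + 107.46 = 163.46 → 163
  G: 194 + 32.94 = 226.94 → 227
  B: 123 + 0.54×(255−123) = 123 + 71.28 = 194.28 → 194
rgb(163, 227, 194) = #a3e3c2.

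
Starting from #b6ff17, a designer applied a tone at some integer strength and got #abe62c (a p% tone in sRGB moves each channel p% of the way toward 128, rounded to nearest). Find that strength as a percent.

20%

#b6ff17 is rgb(182, 255, 23); #abe62c is rgb(171, 230, 44).
On the G channel (widest range): 230 ≈ 255 + (p/100)(128 − 255), so p ≈ 100×(230 − 255)/(128 − 255) = -2500/-127 = 19.69.
p = 20 reproduces all three channels after rounding.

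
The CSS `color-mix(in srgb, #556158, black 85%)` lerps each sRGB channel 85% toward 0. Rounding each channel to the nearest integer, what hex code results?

#556158 is rgb(85, 97, 88).
Per channel, c → c + 0.85(0 − c):
  R: 85 − 72.25 = 12.75 → 13
  G: 97 + 0.85×(0−97) = 97 − 82.45 = 14.55 → 15
  B: 88 − 74.8 = 13.2 → 13
rgb(13, 15, 13) = #0D0F0D.

#0D0F0D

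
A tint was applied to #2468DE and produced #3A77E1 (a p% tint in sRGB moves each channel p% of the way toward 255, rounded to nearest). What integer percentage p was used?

10%

#2468DE is rgb(36, 104, 222); #3A77E1 is rgb(58, 119, 225).
On the R channel (widest range): 58 ≈ 36 + (p/100)(255 − 36), so p ≈ 100×(58 − 36)/(255 − 36) = 2200/219 = 10.05.
p = 10 reproduces all three channels after rounding.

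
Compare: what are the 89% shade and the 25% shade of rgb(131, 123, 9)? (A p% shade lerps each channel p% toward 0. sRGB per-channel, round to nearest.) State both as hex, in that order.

89% shade:
  R: 131 + 0.89×(0−131) = 131 − 116.59 = 14.41 → 14
  G: 123 − 109.47 = 13.53 → 14
  B: 9 − 8.01 = 0.99 → 1
  → #0e0e01
25% shade:
  R: 131 − 32.75 = 98.25 → 98
  G: 123 + 0.25×(0−123) = 123 − 30.75 = 92.25 → 92
  B: 9 + 0.25×(0−9) = 9 − 2.25 = 6.75 → 7
  → #625c07

#0e0e01, #625c07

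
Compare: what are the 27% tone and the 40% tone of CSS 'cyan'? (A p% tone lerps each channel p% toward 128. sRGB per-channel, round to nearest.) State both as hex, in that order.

CSS cyan is rgb(0, 255, 255).
27% tone:
  R: 0 + 34.56 = 34.56 → 35
  G: 255 − 34.29 = 220.71 → 221
  B: 255 − 34.29 = 220.71 → 221
  → #23dddd
40% tone:
  R: 0 + 0.4×(128−0) = 0 + 51.2 = 51.2 → 51
  G: 255 + 0.4×(128−255) = 255 − 50.8 = 204.2 → 204
  B: 255 + 0.4×(128−255) = 255 − 50.8 = 204.2 → 204
  → #33cccc

#23dddd, #33cccc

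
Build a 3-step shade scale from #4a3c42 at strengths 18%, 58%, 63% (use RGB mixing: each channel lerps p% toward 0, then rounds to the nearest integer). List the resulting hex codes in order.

#3d3136, #1f191c, #1b1618

#4a3c42 is rgb(74, 60, 66).
18%: (74 − 13.32 = 60.68→61, 60 − 10.8 = 49.2→49, 66 − 11.88 = 54.12→54) → #3d3136
58%: (74 − 42.92 = 31.08→31, 60 − 34.8 = 25.2→25, 66 − 38.28 = 27.72→28) → #1f191c
63%: (74 − 46.62 = 27.38→27, 60 − 37.8 = 22.2→22, 66 − 41.58 = 24.42→24) → #1b1618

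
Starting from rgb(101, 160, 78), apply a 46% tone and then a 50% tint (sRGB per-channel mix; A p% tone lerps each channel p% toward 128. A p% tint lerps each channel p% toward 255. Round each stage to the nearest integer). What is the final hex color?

Lerp each channel 46% toward 128:
  R: 101 + 12.42 = 113.42 → 113
  G: 160 + 0.46×(128−160) = 160 − 14.72 = 145.28 → 145
  B: 78 + 23 = 101 → 101
After the tone: rgb(113, 145, 101) = #719165.
Per channel, c → c + 0.5(255 − c):
  R: 113 + 71 = 184 → 184
  G: 145 + 0.5×(255−145) = 145 + 55 = 200 → 200
  B: 101 + 0.5×(255−101) = 101 + 77 = 178 → 178
rgb(184, 200, 178) = #b8c8b2.

#b8c8b2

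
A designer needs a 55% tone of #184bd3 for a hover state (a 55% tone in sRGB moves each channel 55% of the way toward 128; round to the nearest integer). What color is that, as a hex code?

#184bd3 is rgb(24, 75, 211).
Lerp each channel 55% toward 128:
  R: 24 + 57.2 = 81.2 → 81
  G: 75 + 29.15 = 104.15 → 104
  B: 211 − 45.65 = 165.35 → 165
rgb(81, 104, 165) = #5168a5.

#5168a5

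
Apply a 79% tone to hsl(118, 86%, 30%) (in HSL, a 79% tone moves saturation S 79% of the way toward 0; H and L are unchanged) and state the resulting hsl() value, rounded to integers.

hsl(118, 18%, 30%)

S moves 79% from 86 toward 0: 86 − 67.94 = 18.06 → 18.
H and L are unchanged.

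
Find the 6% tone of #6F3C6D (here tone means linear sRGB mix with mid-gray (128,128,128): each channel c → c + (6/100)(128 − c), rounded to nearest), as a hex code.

#70406E

#6F3C6D is rgb(111, 60, 109).
Lerp each channel 6% toward 128:
  R: 111 + 0.06×(128−111) = 111 + 1.02 = 112.02 → 112
  G: 60 + 4.08 = 64.08 → 64
  B: 109 + 0.06×(128−109) = 109 + 1.14 = 110.14 → 110
rgb(112, 64, 110) = #70406E.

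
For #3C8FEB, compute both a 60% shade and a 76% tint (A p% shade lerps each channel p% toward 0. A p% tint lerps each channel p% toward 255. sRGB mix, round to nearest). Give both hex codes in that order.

#3C8FEB is rgb(60, 143, 235).
60% shade:
  R: 60 + 0.6×(0−60) = 60 − 36 = 24 → 24
  G: 143 + 0.6×(0−143) = 143 − 85.8 = 57.2 → 57
  B: 235 − 141 = 94 → 94
  → #18395E
76% tint:
  R: 60 + 0.76×(255−60) = 60 + 148.2 = 208.2 → 208
  G: 143 + 85.12 = 228.12 → 228
  B: 235 + 0.76×(255−235) = 235 + 15.2 = 250.2 → 250
  → #D0E4FA

#18395E, #D0E4FA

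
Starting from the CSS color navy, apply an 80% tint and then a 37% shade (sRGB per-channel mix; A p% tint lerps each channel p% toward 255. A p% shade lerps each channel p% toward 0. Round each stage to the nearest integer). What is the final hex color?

CSS navy is rgb(0, 0, 128).
Lerp each channel 80% toward 255:
  R: 0 + 0.8×(255−0) = 0 + 204 = 204 → 204
  G: 0 + 204 = 204 → 204
  B: 128 + 0.8×(255−128) = 128 + 101.6 = 229.6 → 230
After the tint: rgb(204, 204, 230) = #CCCCE6.
Lerp each channel 37% toward 0:
  R: 204 + 0.37×(0−204) = 204 − 75.48 = 128.52 → 129
  G: 204 + 0.37×(0−204) = 204 − 75.48 = 128.52 → 129
  B: 230 + 0.37×(0−230) = 230 − 85.1 = 144.9 → 145
rgb(129, 129, 145) = #818191.

#818191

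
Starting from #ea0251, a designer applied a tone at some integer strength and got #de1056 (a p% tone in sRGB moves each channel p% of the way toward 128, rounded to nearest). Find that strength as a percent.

#ea0251 is rgb(234, 2, 81); #de1056 is rgb(222, 16, 86).
On the G channel (widest range): 16 ≈ 2 + (p/100)(128 − 2), so p ≈ 100×(16 − 2)/(128 − 2) = 1400/126 = 11.11.
p = 11 reproduces all three channels after rounding.

11%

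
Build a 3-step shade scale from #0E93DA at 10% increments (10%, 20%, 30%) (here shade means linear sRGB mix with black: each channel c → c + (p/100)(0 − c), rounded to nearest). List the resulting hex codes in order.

#0D84C4, #0B76AE, #0A6799

#0E93DA is rgb(14, 147, 218).
10%: (14 − 1.4 = 12.6→13, 147 − 14.7 = 132.3→132, 218 − 21.8 = 196.2→196) → #0D84C4
20%: (14 − 2.8 = 11.2→11, 147 − 29.4 = 117.6→118, 218 − 43.6 = 174.4→174) → #0B76AE
30%: (14 − 4.2 = 9.8→10, 147 − 44.1 = 102.9→103, 218 − 65.4 = 152.6→153) → #0A6799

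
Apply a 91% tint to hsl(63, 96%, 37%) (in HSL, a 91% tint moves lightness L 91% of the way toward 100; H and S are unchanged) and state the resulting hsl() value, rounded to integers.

L moves 91% from 37 toward 100: 37 + 57.33 = 94.33 → 94.
H and S are unchanged.

hsl(63, 96%, 94%)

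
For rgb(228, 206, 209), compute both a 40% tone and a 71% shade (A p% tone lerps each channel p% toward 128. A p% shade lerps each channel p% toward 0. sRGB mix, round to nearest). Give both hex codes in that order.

40% tone:
  R: 228 + 0.4×(128−228) = 228 − 40 = 188 → 188
  G: 206 − 31.2 = 174.8 → 175
  B: 209 − 32.4 = 176.6 → 177
  → #BCAFB1
71% shade:
  R: 228 + 0.71×(0−228) = 228 − 161.88 = 66.12 → 66
  G: 206 − 146.26 = 59.74 → 60
  B: 209 + 0.71×(0−209) = 209 − 148.39 = 60.61 → 61
  → #423C3D

#BCAFB1, #423C3D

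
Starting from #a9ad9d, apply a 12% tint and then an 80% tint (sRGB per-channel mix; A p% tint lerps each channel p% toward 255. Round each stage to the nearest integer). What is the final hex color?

#f0f1ee

#a9ad9d is rgb(169, 173, 157).
Lerp each channel 12% toward 255:
  R: 169 + 0.12×(255−169) = 169 + 10.32 = 179.32 → 179
  G: 173 + 9.84 = 182.84 → 183
  B: 157 + 0.12×(255−157) = 157 + 11.76 = 168.76 → 169
After the tint: rgb(179, 183, 169) = #b3b7a9.
An 80% tint moves each channel 80% toward 255:
  R: 179 + 0.8×(255−179) = 179 + 60.8 = 239.8 → 240
  G: 183 + 57.6 = 240.6 → 241
  B: 169 + 0.8×(255−169) = 169 + 68.8 = 237.8 → 238
rgb(240, 241, 238) = #f0f1ee.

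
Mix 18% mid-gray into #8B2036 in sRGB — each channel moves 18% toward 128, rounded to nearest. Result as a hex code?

#8B2036 is rgb(139, 32, 54).
An 18% tone moves each channel 18% toward 128:
  R: 139 + 0.18×(128−139) = 139 − 1.98 = 137.02 → 137
  G: 32 + 17.28 = 49.28 → 49
  B: 54 + 0.18×(128−54) = 54 + 13.32 = 67.32 → 67
rgb(137, 49, 67) = #893143.

#893143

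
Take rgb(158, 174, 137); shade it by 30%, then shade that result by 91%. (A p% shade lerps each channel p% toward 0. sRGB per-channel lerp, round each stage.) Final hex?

Per channel, c → c + 0.3(0 − c):
  R: 158 − 47.4 = 110.6 → 111
  G: 174 + 0.3×(0−174) = 174 − 52.2 = 121.8 → 122
  B: 137 + 0.3×(0−137) = 137 − 41.1 = 95.9 → 96
After the shade: rgb(111, 122, 96) = #6f7a60.
A 91% shade moves each channel 91% toward 0:
  R: 111 − 101.01 = 9.99 → 10
  G: 122 + 0.91×(0−122) = 122 − 111.02 = 10.98 → 11
  B: 96 + 0.91×(0−96) = 96 − 87.36 = 8.64 → 9
rgb(10, 11, 9) = #0a0b09.

#0a0b09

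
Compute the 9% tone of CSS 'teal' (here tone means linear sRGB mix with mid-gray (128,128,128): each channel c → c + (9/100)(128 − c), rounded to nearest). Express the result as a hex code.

#0c8080

CSS teal is rgb(0, 128, 128).
Lerp each channel 9% toward 128:
  R: 0 + 11.52 = 11.52 → 12
  G: 128 + 0.09×(128−128) = 128 + 0 = 128 → 128
  B: 128 + 0.09×(128−128) = 128 + 0 = 128 → 128
rgb(12, 128, 128) = #0c8080.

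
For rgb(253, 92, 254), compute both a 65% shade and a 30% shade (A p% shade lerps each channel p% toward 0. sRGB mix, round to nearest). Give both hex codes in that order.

#592059, #b140b2

65% shade:
  R: 253 + 0.65×(0−253) = 253 − 164.45 = 88.55 → 89
  G: 92 + 0.65×(0−92) = 92 − 59.8 = 32.2 → 32
  B: 254 + 0.65×(0−254) = 254 − 165.1 = 88.9 → 89
  → #592059
30% shade:
  R: 253 − 75.9 = 177.1 → 177
  G: 92 − 27.6 = 64.4 → 64
  B: 254 + 0.3×(0−254) = 254 − 76.2 = 177.8 → 178
  → #b140b2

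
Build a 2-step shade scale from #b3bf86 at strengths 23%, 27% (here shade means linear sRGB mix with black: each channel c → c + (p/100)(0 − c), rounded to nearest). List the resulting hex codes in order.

#8a9367, #838b62

#b3bf86 is rgb(179, 191, 134).
23%: (179 − 41.17 = 137.83→138, 191 − 43.93 = 147.07→147, 134 − 30.82 = 103.18→103) → #8a9367
27%: (179 − 48.33 = 130.67→131, 191 − 51.57 = 139.43→139, 134 − 36.18 = 97.82→98) → #838b62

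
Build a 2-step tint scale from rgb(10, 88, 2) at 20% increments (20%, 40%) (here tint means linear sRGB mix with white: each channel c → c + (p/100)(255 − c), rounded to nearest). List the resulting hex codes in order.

20%: (10 + 49 = 59→59, 88 + 33.4 = 121.4→121, 2 + 50.6 = 52.6→53) → #3B7935
40%: (10 + 98 = 108→108, 88 + 66.8 = 154.8→155, 2 + 101.2 = 103.2→103) → #6C9B67

#3B7935, #6C9B67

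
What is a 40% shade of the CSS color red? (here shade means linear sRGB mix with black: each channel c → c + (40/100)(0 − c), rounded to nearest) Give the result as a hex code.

CSS red is rgb(255, 0, 0).
Lerp each channel 40% toward 0:
  R: 255 − 102 = 153 → 153
  G: 0 + 0.4×(0−0) = 0 + 0 = 0 → 0
  B: 0 + 0 = 0 → 0
rgb(153, 0, 0) = #990000.

#990000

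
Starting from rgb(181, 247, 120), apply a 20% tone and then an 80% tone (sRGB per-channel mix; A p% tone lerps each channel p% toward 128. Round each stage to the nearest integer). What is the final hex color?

#88937f

Lerp each channel 20% toward 128:
  R: 181 + 0.2×(128−181) = 181 − 10.6 = 170.4 → 170
  G: 247 − 23.8 = 223.2 → 223
  B: 120 + 0.2×(128−120) = 120 + 1.6 = 121.6 → 122
After the tone: rgb(170, 223, 122) = #aadf7a.
Per channel, c → c + 0.8(128 − c):
  R: 170 + 0.8×(128−170) = 170 − 33.6 = 136.4 → 136
  G: 223 + 0.8×(128−223) = 223 − 76 = 147 → 147
  B: 122 + 0.8×(128−122) = 122 + 4.8 = 126.8 → 127
rgb(136, 147, 127) = #88937f.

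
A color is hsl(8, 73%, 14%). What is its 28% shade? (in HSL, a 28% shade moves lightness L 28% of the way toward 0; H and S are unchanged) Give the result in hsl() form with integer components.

hsl(8, 73%, 10%)

L moves 28% from 14 toward 0: 14 − 3.92 = 10.08 → 10.
H and S are unchanged.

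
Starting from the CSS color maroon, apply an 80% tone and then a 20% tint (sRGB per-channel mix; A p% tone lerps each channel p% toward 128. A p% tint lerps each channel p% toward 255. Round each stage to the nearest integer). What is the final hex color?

CSS maroon is rgb(128, 0, 0).
Lerp each channel 80% toward 128:
  R: 128 + 0 = 128 → 128
  G: 0 + 102.4 = 102.4 → 102
  B: 0 + 102.4 = 102.4 → 102
After the tone: rgb(128, 102, 102) = #806666.
Lerp each channel 20% toward 255:
  R: 128 + 25.4 = 153.4 → 153
  G: 102 + 30.6 = 132.6 → 133
  B: 102 + 0.2×(255−102) = 102 + 30.6 = 132.6 → 133
rgb(153, 133, 133) = #998585.

#998585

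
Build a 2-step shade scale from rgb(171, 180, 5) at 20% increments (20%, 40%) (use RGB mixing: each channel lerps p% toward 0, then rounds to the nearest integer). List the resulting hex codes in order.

20%: (171 − 34.2 = 136.8→137, 180 − 36 = 144→144, 5 − 1 = 4→4) → #899004
40%: (171 − 68.4 = 102.6→103, 180 − 72 = 108→108, 5 − 2 = 3→3) → #676C03

#899004, #676C03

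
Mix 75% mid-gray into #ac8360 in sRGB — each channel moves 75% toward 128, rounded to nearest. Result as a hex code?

#ac8360 is rgb(172, 131, 96).
Lerp each channel 75% toward 128:
  R: 172 + 0.75×(128−172) = 172 − 33 = 139 → 139
  G: 131 + 0.75×(128−131) = 131 − 2.25 = 128.75 → 129
  B: 96 + 24 = 120 → 120
rgb(139, 129, 120) = #8b8178.

#8b8178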